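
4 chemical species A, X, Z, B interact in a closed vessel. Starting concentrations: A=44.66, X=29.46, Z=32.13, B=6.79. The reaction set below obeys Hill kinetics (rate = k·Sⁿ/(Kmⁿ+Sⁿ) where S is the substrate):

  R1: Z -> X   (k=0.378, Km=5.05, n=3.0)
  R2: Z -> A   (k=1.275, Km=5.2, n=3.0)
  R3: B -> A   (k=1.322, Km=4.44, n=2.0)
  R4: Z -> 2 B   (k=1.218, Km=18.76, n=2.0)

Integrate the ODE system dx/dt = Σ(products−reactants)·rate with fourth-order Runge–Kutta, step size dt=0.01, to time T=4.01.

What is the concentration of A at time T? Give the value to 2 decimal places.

RK4 with dt=0.01: 401 steps to T=4.01. Trajectory (selected grid times):
t=0.00: A=44.66 X=29.46 Z=32.13 B=6.79
t=0.45: A=45.65 X=29.63 Z=30.98 B=7.18
t=0.89: A=46.64 X=29.79 Z=29.87 B=7.53
t=1.34: A=47.66 X=29.96 Z=28.74 B=7.86
t=1.78: A=48.66 X=30.13 Z=27.65 B=8.16
t=2.23: A=49.69 X=30.30 Z=26.54 B=8.43
t=2.67: A=50.71 X=30.46 Z=25.47 B=8.68
t=3.12: A=51.75 X=30.63 Z=24.38 B=8.91
t=3.56: A=52.77 X=30.80 Z=23.33 B=9.10
t=4.01: A=53.82 X=30.97 Z=22.27 B=9.27
Read off A at T=4.01: 53.82

A at T = 53.82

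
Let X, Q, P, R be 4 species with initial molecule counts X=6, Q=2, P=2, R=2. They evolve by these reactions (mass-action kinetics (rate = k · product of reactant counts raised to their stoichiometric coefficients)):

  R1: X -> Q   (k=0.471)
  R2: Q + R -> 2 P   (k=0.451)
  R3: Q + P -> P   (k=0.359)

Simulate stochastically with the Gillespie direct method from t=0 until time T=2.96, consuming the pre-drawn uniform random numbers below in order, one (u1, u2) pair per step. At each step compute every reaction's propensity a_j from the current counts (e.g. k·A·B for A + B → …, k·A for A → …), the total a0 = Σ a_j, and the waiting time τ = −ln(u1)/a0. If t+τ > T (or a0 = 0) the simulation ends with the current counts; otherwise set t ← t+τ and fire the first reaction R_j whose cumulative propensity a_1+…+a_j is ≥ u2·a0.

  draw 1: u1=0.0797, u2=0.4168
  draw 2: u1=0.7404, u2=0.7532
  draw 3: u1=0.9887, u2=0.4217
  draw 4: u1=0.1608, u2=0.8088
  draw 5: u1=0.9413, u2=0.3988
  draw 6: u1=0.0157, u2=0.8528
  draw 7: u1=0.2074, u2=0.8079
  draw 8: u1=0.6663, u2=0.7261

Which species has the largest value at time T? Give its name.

t=0.000: X=6 Q=2 P=2 R=2
Draw 1: a1=2.826, a2=1.804, a3=1.436, a0=6.066; τ=−ln(0.0797)/6.066=0.417 → t=0.417; u2·a0=0.4168·6.066=2.528 ≤ a1=2.826 → R1 fires; X=5 Q=3 P=2 R=2
Draw 2: a1=2.355, a2=2.706, a3=2.154, a0=7.215; τ=−ln(0.7404)/7.215=0.042 → t=0.459; u2·a0=0.7532·7.215=5.434; a1+a2=5.061 < 5.434 ≤ a1+…+a3=7.215 → R3 fires; X=5 Q=2 P=2 R=2
Draw 3: a1=2.355, a2=1.804, a3=1.436, a0=5.595; τ=−ln(0.9887)/5.595=0.002 → t=0.461; u2·a0=0.4217·5.595=2.359; a1=2.355 < 2.359 ≤ a1+a2=4.159 → R2 fires; X=5 Q=1 P=4 R=1
Draw 4: a1=2.355, a2=0.451, a3=1.436, a0=4.242; τ=−ln(0.1608)/4.242=0.431 → t=0.892; u2·a0=0.8088·4.242=3.431; a1+a2=2.806 < 3.431 ≤ a1+…+a3=4.242 → R3 fires; X=5 Q=0 P=4 R=1
Draw 5: a1=2.355, a2=0.000, a3=0.000, a0=2.355; τ=−ln(0.9413)/2.355=0.026 → t=0.917; u2·a0=0.3988·2.355=0.939 ≤ a1=2.355 → R1 fires; X=4 Q=1 P=4 R=1
Draw 6: a1=1.884, a2=0.451, a3=1.436, a0=3.771; τ=−ln(0.0157)/3.771=1.102 → t=2.019; u2·a0=0.8528·3.771=3.216; a1+a2=2.335 < 3.216 ≤ a1+…+a3=3.771 → R3 fires; X=4 Q=0 P=4 R=1
Draw 7: a1=1.884, a2=0.000, a3=0.000, a0=1.884; τ=−ln(0.2074)/1.884=0.835 → t=2.854; u2·a0=0.8079·1.884=1.522 ≤ a1=1.884 → R1 fires; X=3 Q=1 P=4 R=1
Draw 8: a1=1.413, a2=0.451, a3=1.436, a0=3.300; τ=−ln(0.6663)/3.300=0.123 → t=2.977 > T=2.96: stop.
At T=2.96: X=3 Q=1 P=4 R=1; the largest is P.

Dominant species at T: P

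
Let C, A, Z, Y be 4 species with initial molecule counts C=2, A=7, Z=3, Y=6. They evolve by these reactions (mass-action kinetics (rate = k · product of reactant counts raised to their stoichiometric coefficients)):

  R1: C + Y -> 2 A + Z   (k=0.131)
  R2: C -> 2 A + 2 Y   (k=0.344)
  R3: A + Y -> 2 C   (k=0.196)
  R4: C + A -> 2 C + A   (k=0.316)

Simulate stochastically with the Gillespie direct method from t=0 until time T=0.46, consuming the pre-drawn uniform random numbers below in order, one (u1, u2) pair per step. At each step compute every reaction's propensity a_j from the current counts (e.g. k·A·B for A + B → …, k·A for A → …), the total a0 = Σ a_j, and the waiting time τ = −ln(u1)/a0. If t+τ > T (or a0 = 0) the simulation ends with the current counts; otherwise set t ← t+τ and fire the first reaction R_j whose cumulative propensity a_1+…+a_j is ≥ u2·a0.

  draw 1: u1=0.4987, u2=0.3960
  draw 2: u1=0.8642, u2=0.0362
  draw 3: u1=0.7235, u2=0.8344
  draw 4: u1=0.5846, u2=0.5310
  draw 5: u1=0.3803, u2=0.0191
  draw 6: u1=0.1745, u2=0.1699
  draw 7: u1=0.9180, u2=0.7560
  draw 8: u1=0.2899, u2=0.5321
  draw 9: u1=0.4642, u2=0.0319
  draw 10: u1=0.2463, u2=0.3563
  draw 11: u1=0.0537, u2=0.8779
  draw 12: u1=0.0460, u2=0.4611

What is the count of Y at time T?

t=0.000: C=2 A=7 Z=3 Y=6
Draw 1: a1=1.572, a2=0.688, a3=8.232, a4=4.424, a0=14.916; τ=−ln(0.4987)/14.916=0.047 → t=0.047; u2·a0=0.3960·14.916=5.907; a1+a2=2.260 < 5.907 ≤ a1+…+a3=10.492 → R3 fires; C=4 A=6 Z=3 Y=5
Draw 2: a1=2.620, a2=1.376, a3=5.880, a4=7.584, a0=17.460; τ=−ln(0.8642)/17.460=0.008 → t=0.055; u2·a0=0.0362·17.460=0.632 ≤ a1=2.620 → R1 fires; C=3 A=8 Z=4 Y=4
Draw 3: a1=1.572, a2=1.032, a3=6.272, a4=7.584, a0=16.460; τ=−ln(0.7235)/16.460=0.020 → t=0.075; u2·a0=0.8344·16.460=13.734; a1+…+a3=8.876 < 13.734 ≤ a1+…+a4=16.460 → R4 fires; C=4 A=8 Z=4 Y=4
Draw 4: a1=2.096, a2=1.376, a3=6.272, a4=10.112, a0=19.856; τ=−ln(0.5846)/19.856=0.027 → t=0.102; u2·a0=0.5310·19.856=10.544; a1+…+a3=9.744 < 10.544 ≤ a1+…+a4=19.856 → R4 fires; C=5 A=8 Z=4 Y=4
Draw 5: a1=2.620, a2=1.720, a3=6.272, a4=12.640, a0=23.252; τ=−ln(0.3803)/23.252=0.042 → t=0.143; u2·a0=0.0191·23.252=0.444 ≤ a1=2.620 → R1 fires; C=4 A=10 Z=5 Y=3
Draw 6: a1=1.572, a2=1.376, a3=5.880, a4=12.640, a0=21.468; τ=−ln(0.1745)/21.468=0.081 → t=0.225; u2·a0=0.1699·21.468=3.647; a1+a2=2.948 < 3.647 ≤ a1+…+a3=8.828 → R3 fires; C=6 A=9 Z=5 Y=2
Draw 7: a1=1.572, a2=2.064, a3=3.528, a4=17.064, a0=24.228; τ=−ln(0.9180)/24.228=0.004 → t=0.228; u2·a0=0.7560·24.228=18.316; a1+…+a3=7.164 < 18.316 ≤ a1+…+a4=24.228 → R4 fires; C=7 A=9 Z=5 Y=2
Draw 8: a1=1.834, a2=2.408, a3=3.528, a4=19.908, a0=27.678; τ=−ln(0.2899)/27.678=0.045 → t=0.273; u2·a0=0.5321·27.678=14.727; a1+…+a3=7.770 < 14.727 ≤ a1+…+a4=27.678 → R4 fires; C=8 A=9 Z=5 Y=2
Draw 9: a1=2.096, a2=2.752, a3=3.528, a4=22.752, a0=31.128; τ=−ln(0.4642)/31.128=0.025 → t=0.298; u2·a0=0.0319·31.128=0.993 ≤ a1=2.096 → R1 fires; C=7 A=11 Z=6 Y=1
Draw 10: a1=0.917, a2=2.408, a3=2.156, a4=24.332, a0=29.813; τ=−ln(0.2463)/29.813=0.047 → t=0.345; u2·a0=0.3563·29.813=10.622; a1+…+a3=5.481 < 10.622 ≤ a1+…+a4=29.813 → R4 fires; C=8 A=11 Z=6 Y=1
Draw 11: a1=1.048, a2=2.752, a3=2.156, a4=27.808, a0=33.764; τ=−ln(0.0537)/33.764=0.087 → t=0.431; u2·a0=0.8779·33.764=29.641; a1+…+a3=5.956 < 29.641 ≤ a1+…+a4=33.764 → R4 fires; C=9 A=11 Z=6 Y=1
Draw 12: a1=1.179, a2=3.096, a3=2.156, a4=31.284, a0=37.715; τ=−ln(0.0460)/37.715=0.082 → t=0.513 > T=0.46: stop.
Read off Y at T=0.46: 1

Y at T = 1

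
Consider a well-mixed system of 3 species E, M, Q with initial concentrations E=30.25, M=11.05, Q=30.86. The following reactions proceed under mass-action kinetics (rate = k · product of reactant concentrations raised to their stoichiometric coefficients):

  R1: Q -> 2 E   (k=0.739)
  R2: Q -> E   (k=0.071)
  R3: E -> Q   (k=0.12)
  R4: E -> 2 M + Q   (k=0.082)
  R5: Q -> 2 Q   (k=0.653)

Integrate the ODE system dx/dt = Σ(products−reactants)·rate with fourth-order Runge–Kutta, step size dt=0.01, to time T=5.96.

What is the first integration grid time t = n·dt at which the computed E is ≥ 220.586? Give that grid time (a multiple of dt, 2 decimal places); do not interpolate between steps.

Threshold first reached at t = 3.58

RK4 with dt=0.01: 596 steps to T=5.96. Trajectory (selected grid times):
t=0.00: E=30.25 M=11.05 Q=30.86
t=0.66: E=56.98 M=15.78 Q=33.39
t=1.32: E=84.36 M=23.41 Q=39.06
t=1.99: E=115.76 M=34.36 Q=47.99
t=2.65: E=152.94 M=48.83 Q=60.24
t=3.31: E=199.13 M=67.79 Q=76.55
t=3.57: E=220.48 M=76.73 Q=84.28
t=3.58: E=221.34 M=77.09 Q=84.59
t=3.97: E=257.52 M=92.38 Q=97.85
t=4.64: E=333.23 M=124.66 Q=125.90
t=5.30: E=428.90 M=165.69 Q=161.63
t=5.96: E=551.64 M=218.48 Q=207.62
E(3.57)=220.481 < 220.586 but E(3.58)=221.343 ≥ 220.586, so the first grid time is t=3.58.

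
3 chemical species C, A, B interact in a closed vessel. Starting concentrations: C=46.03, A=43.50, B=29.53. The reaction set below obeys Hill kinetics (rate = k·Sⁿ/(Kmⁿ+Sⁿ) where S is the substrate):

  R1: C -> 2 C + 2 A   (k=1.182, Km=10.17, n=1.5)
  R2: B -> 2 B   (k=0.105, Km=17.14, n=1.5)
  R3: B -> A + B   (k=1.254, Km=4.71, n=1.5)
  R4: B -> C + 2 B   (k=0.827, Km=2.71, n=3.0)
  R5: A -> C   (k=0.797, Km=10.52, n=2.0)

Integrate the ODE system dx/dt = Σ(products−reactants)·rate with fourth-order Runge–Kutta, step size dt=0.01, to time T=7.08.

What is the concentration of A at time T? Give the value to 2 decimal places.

RK4 with dt=0.01: 708 steps to T=7.08. Trajectory (selected grid times):
t=0.00: C=46.03 A=43.50 B=29.53
t=0.79: C=48.13 A=45.53 B=30.24
t=1.57: C=50.21 A=47.55 B=30.94
t=2.36: C=52.32 A=49.60 B=31.65
t=3.15: C=54.44 A=51.66 B=32.37
t=3.93: C=56.53 A=53.70 B=33.07
t=4.72: C=58.66 A=55.77 B=33.79
t=5.51: C=60.80 A=57.85 B=34.50
t=6.29: C=62.91 A=59.91 B=35.21
t=7.08: C=65.05 A=62.00 B=35.92
Read off A at T=7.08: 62.00

A at T = 62.00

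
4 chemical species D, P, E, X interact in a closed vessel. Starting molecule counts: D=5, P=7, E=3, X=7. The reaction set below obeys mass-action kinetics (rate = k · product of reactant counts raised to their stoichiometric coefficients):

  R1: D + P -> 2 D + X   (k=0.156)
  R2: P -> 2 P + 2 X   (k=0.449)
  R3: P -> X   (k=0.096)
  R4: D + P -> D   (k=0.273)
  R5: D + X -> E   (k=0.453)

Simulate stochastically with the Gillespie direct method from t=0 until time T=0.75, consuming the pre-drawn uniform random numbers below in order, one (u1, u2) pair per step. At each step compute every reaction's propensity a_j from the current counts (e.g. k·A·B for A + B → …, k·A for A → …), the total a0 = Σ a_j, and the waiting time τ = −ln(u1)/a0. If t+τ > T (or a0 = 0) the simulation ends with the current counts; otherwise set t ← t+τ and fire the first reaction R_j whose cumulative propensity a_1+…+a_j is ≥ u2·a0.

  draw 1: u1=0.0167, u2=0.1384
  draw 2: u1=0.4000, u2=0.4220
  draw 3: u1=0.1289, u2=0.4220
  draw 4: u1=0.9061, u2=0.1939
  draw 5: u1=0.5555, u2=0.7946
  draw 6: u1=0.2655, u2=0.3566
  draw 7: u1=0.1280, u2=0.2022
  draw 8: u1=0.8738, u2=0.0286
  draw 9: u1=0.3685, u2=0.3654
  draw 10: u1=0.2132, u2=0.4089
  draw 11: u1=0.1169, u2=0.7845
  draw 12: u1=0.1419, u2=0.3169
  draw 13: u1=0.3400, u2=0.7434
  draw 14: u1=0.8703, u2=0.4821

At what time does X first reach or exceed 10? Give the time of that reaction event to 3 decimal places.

Threshold first reached at t = 0.342

t=0.000: D=5 P=7 E=3 X=7
Draw 1: a1=5.460, a2=3.143, a3=0.672, a4=9.555, a5=15.855, a0=34.685; τ=−ln(0.0167)/34.685=0.118 → t=0.118; u2·a0=0.1384·34.685=4.800 ≤ a1=5.460 → R1 fires; D=6 P=6 E=3 X=8
Draw 2: a1=5.616, a2=2.694, a3=0.576, a4=9.828, a5=21.744, a0=40.458; τ=−ln(0.4000)/40.458=0.023 → t=0.141; u2·a0=0.4220·40.458=17.073; a1+…+a3=8.886 < 17.073 ≤ a1+…+a4=18.714 → R4 fires; D=6 P=5 E=3 X=8
Draw 3: a1=4.680, a2=2.245, a3=0.480, a4=8.190, a5=21.744, a0=37.339; τ=−ln(0.1289)/37.339=0.055 → t=0.196; u2·a0=0.4220·37.339=15.757; a1+…+a4=15.595 < 15.757 ≤ a1+…+a5=37.339 → R5 fires; D=5 P=5 E=4 X=7
Draw 4: a1=3.900, a2=2.245, a3=0.480, a4=6.825, a5=15.855, a0=29.305; τ=−ln(0.9061)/29.305=0.003 → t=0.199; u2·a0=0.1939·29.305=5.682; a1=3.900 < 5.682 ≤ a1+a2=6.145 → R2 fires; D=5 P=6 E=4 X=9
Draw 5: a1=4.680, a2=2.694, a3=0.576, a4=8.190, a5=20.385, a0=36.525; τ=−ln(0.5555)/36.525=0.016 → t=0.215; u2·a0=0.7946·36.525=29.023; a1+…+a4=16.140 < 29.023 ≤ a1+…+a5=36.525 → R5 fires; D=4 P=6 E=5 X=8
Draw 6: a1=3.744, a2=2.694, a3=0.576, a4=6.552, a5=14.496, a0=28.062; τ=−ln(0.2655)/28.062=0.047 → t=0.262; u2·a0=0.3566·28.062=10.007; a1+…+a3=7.014 < 10.007 ≤ a1+…+a4=13.566 → R4 fires; D=4 P=5 E=5 X=8
Draw 7: a1=3.120, a2=2.245, a3=0.480, a4=5.460, a5=14.496, a0=25.801; τ=−ln(0.1280)/25.801=0.080 → t=0.342; u2·a0=0.2022·25.801=5.217; a1=3.120 < 5.217 ≤ a1+a2=5.365 → R2 fires; D=4 P=6 E=5 X=10
Draw 8: a1=3.744, a2=2.694, a3=0.576, a4=6.552, a5=18.120, a0=31.686; τ=−ln(0.8738)/31.686=0.004 → t=0.346; u2·a0=0.0286·31.686=0.906 ≤ a1=3.744 → R1 fires; D=5 P=5 E=5 X=11
Draw 9: a1=3.900, a2=2.245, a3=0.480, a4=6.825, a5=24.915, a0=38.365; τ=−ln(0.3685)/38.365=0.026 → t=0.372; u2·a0=0.3654·38.365=14.019; a1+…+a4=13.450 < 14.019 ≤ a1+…+a5=38.365 → R5 fires; D=4 P=5 E=6 X=10
Draw 10: a1=3.120, a2=2.245, a3=0.480, a4=5.460, a5=18.120, a0=29.425; τ=−ln(0.2132)/29.425=0.053 → t=0.425; u2·a0=0.4089·29.425=12.032; a1+…+a4=11.305 < 12.032 ≤ a1+…+a5=29.425 → R5 fires; D=3 P=5 E=7 X=9
Draw 11: a1=2.340, a2=2.245, a3=0.480, a4=4.095, a5=12.231, a0=21.391; τ=−ln(0.1169)/21.391=0.100 → t=0.525; u2·a0=0.7845·21.391=16.781; a1+…+a4=9.160 < 16.781 ≤ a1+…+a5=21.391 → R5 fires; D=2 P=5 E=8 X=8
Draw 12: a1=1.560, a2=2.245, a3=0.480, a4=2.730, a5=7.248, a0=14.263; τ=−ln(0.1419)/14.263=0.137 → t=0.662; u2·a0=0.3169·14.263=4.520; a1+…+a3=4.285 < 4.520 ≤ a1+…+a4=7.015 → R4 fires; D=2 P=4 E=8 X=8
Draw 13: a1=1.248, a2=1.796, a3=0.384, a4=2.184, a5=7.248, a0=12.860; τ=−ln(0.3400)/12.860=0.084 → t=0.746; u2·a0=0.7434·12.860=9.560; a1+…+a4=5.612 < 9.560 ≤ a1+…+a5=12.860 → R5 fires; D=1 P=4 E=9 X=7
Draw 14: a1=0.624, a2=1.796, a3=0.384, a4=1.092, a5=3.171, a0=7.067; τ=−ln(0.8703)/7.067=0.020 → t=0.765 > T=0.75: stop.
X first becomes ≥ 10 when it reaches 10 at the event at t=0.342.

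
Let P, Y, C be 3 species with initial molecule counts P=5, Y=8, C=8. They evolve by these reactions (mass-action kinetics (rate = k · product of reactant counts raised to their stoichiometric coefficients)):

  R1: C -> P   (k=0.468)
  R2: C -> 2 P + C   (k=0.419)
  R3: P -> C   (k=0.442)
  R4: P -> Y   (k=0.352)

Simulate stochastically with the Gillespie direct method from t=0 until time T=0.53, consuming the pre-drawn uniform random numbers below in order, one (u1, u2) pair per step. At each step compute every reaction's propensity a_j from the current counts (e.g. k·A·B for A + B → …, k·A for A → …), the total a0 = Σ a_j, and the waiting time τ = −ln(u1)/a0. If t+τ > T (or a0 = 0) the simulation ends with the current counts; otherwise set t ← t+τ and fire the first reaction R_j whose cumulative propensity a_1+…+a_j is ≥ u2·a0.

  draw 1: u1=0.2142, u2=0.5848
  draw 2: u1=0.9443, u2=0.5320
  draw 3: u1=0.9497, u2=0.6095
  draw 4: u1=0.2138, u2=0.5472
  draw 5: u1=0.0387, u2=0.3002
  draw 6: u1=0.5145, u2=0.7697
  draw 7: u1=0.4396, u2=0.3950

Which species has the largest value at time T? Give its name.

Dominant species at T: P

t=0.000: P=5 Y=8 C=8
Draw 1: a1=3.744, a2=3.352, a3=2.210, a4=1.760, a0=11.066; τ=−ln(0.2142)/11.066=0.139 → t=0.139; u2·a0=0.5848·11.066=6.471; a1=3.744 < 6.471 ≤ a1+a2=7.096 → R2 fires; P=7 Y=8 C=8
Draw 2: a1=3.744, a2=3.352, a3=3.094, a4=2.464, a0=12.654; τ=−ln(0.9443)/12.654=0.005 → t=0.144; u2·a0=0.5320·12.654=6.732; a1=3.744 < 6.732 ≤ a1+a2=7.096 → R2 fires; P=9 Y=8 C=8
Draw 3: a1=3.744, a2=3.352, a3=3.978, a4=3.168, a0=14.242; τ=−ln(0.9497)/14.242=0.004 → t=0.147; u2·a0=0.6095·14.242=8.680; a1+a2=7.096 < 8.680 ≤ a1+…+a3=11.074 → R3 fires; P=8 Y=8 C=9
Draw 4: a1=4.212, a2=3.771, a3=3.536, a4=2.816, a0=14.335; τ=−ln(0.2138)/14.335=0.108 → t=0.255; u2·a0=0.5472·14.335=7.844; a1=4.212 < 7.844 ≤ a1+a2=7.983 → R2 fires; P=10 Y=8 C=9
Draw 5: a1=4.212, a2=3.771, a3=4.420, a4=3.520, a0=15.923; τ=−ln(0.0387)/15.923=0.204 → t=0.459; u2·a0=0.3002·15.923=4.780; a1=4.212 < 4.780 ≤ a1+a2=7.983 → R2 fires; P=12 Y=8 C=9
Draw 6: a1=4.212, a2=3.771, a3=5.304, a4=4.224, a0=17.511; τ=−ln(0.5145)/17.511=0.038 → t=0.497; u2·a0=0.7697·17.511=13.478; a1+…+a3=13.287 < 13.478 ≤ a1+…+a4=17.511 → R4 fires; P=11 Y=9 C=9
Draw 7: a1=4.212, a2=3.771, a3=4.862, a4=3.872, a0=16.717; τ=−ln(0.4396)/16.717=0.049 → t=0.546 > T=0.53: stop.
At T=0.53: P=11 Y=9 C=9; the largest is P.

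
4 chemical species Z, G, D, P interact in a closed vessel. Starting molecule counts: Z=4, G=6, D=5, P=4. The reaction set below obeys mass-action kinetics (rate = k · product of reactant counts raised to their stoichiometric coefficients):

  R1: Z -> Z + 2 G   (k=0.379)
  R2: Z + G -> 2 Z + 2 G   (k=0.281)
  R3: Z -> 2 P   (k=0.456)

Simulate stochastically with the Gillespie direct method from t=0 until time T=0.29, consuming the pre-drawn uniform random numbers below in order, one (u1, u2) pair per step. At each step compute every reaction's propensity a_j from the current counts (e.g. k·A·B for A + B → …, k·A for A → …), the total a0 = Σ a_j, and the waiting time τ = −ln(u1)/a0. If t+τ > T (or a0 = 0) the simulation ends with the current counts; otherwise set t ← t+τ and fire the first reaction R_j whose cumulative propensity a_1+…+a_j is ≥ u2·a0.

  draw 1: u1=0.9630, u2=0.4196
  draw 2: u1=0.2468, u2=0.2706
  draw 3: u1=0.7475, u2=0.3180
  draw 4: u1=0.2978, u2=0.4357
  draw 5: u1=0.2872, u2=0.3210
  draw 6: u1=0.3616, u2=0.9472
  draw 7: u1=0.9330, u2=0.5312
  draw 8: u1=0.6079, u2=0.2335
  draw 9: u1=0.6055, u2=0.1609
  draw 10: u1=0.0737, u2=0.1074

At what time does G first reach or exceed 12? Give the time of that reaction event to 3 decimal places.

t=0.000: Z=4 G=6 D=5 P=4
Draw 1: a1=1.516, a2=6.744, a3=1.824, a0=10.084; τ=−ln(0.9630)/10.084=0.004 → t=0.004; u2·a0=0.4196·10.084=4.231; a1=1.516 < 4.231 ≤ a1+a2=8.260 → R2 fires; Z=5 G=7 D=5 P=4
Draw 2: a1=1.895, a2=9.835, a3=2.280, a0=14.010; τ=−ln(0.2468)/14.010=0.100 → t=0.104; u2·a0=0.2706·14.010=3.791; a1=1.895 < 3.791 ≤ a1+a2=11.730 → R2 fires; Z=6 G=8 D=5 P=4
Draw 3: a1=2.274, a2=13.488, a3=2.736, a0=18.498; τ=−ln(0.7475)/18.498=0.016 → t=0.119; u2·a0=0.3180·18.498=5.882; a1=2.274 < 5.882 ≤ a1+a2=15.762 → R2 fires; Z=7 G=9 D=5 P=4
Draw 4: a1=2.653, a2=17.703, a3=3.192, a0=23.548; τ=−ln(0.2978)/23.548=0.051 → t=0.171; u2·a0=0.4357·23.548=10.260; a1=2.653 < 10.260 ≤ a1+a2=20.356 → R2 fires; Z=8 G=10 D=5 P=4
Draw 5: a1=3.032, a2=22.480, a3=3.648, a0=29.160; τ=−ln(0.2872)/29.160=0.043 → t=0.214; u2·a0=0.3210·29.160=9.360; a1=3.032 < 9.360 ≤ a1+a2=25.512 → R2 fires; Z=9 G=11 D=5 P=4
Draw 6: a1=3.411, a2=27.819, a3=4.104, a0=35.334; τ=−ln(0.3616)/35.334=0.029 → t=0.242; u2·a0=0.9472·35.334=33.468; a1+a2=31.230 < 33.468 ≤ a1+…+a3=35.334 → R3 fires; Z=8 G=11 D=5 P=6
Draw 7: a1=3.032, a2=24.728, a3=3.648, a0=31.408; τ=−ln(0.9330)/31.408=0.002 → t=0.245; u2·a0=0.5312·31.408=16.684; a1=3.032 < 16.684 ≤ a1+a2=27.760 → R2 fires; Z=9 G=12 D=5 P=6
Draw 8: a1=3.411, a2=30.348, a3=4.104, a0=37.863; τ=−ln(0.6079)/37.863=0.013 → t=0.258; u2·a0=0.2335·37.863=8.841; a1=3.411 < 8.841 ≤ a1+a2=33.759 → R2 fires; Z=10 G=13 D=5 P=6
Draw 9: a1=3.790, a2=36.530, a3=4.560, a0=44.880; τ=−ln(0.6055)/44.880=0.011 → t=0.269; u2·a0=0.1609·44.880=7.221; a1=3.790 < 7.221 ≤ a1+a2=40.320 → R2 fires; Z=11 G=14 D=5 P=6
Draw 10: a1=4.169, a2=43.274, a3=5.016, a0=52.459; τ=−ln(0.0737)/52.459=0.050 → t=0.319 > T=0.29: stop.
G first becomes ≥ 12 when it reaches 12 at the event at t=0.245.

Threshold first reached at t = 0.245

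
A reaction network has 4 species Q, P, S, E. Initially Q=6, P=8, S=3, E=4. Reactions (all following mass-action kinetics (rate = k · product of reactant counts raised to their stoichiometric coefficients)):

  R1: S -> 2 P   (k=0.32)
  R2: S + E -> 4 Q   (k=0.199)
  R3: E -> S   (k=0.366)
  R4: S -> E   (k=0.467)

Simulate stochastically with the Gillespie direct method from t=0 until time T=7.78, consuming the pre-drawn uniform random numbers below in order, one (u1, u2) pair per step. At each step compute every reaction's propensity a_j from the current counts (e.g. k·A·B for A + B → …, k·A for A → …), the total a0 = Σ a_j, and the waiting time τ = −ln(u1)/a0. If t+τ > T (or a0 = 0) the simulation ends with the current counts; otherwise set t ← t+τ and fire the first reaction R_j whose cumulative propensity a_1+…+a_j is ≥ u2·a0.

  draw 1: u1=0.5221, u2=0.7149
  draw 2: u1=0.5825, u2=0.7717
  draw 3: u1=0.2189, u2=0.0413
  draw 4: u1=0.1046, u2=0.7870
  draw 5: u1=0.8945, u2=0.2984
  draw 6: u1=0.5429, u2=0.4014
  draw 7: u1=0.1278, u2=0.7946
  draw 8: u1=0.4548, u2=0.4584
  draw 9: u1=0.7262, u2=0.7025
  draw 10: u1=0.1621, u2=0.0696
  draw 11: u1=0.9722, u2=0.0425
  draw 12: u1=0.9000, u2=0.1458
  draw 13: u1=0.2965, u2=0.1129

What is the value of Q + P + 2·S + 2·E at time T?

Check how each reaction changes W = Q + P + 2·S + 2·E (weight of products minus weight of reactants):
R1: S -> 2 P: (1·2) − (2·1) = 2 − 2 = 0
R2: S + E -> 4 Q: (1·4) − (2·1 + 2·1) = 4 − 4 = 0
R3: E -> S: (2·1) − (2·1) = 2 − 2 = 0
R4: S -> E: (2·1) − (2·1) = 2 − 2 = 0
Every reaction leaves W unchanged, so W is conserved and no simulation is needed: W(T) = W(0) = 6 + 8 + 2·3 + 2·4 = 28

Value at T = 28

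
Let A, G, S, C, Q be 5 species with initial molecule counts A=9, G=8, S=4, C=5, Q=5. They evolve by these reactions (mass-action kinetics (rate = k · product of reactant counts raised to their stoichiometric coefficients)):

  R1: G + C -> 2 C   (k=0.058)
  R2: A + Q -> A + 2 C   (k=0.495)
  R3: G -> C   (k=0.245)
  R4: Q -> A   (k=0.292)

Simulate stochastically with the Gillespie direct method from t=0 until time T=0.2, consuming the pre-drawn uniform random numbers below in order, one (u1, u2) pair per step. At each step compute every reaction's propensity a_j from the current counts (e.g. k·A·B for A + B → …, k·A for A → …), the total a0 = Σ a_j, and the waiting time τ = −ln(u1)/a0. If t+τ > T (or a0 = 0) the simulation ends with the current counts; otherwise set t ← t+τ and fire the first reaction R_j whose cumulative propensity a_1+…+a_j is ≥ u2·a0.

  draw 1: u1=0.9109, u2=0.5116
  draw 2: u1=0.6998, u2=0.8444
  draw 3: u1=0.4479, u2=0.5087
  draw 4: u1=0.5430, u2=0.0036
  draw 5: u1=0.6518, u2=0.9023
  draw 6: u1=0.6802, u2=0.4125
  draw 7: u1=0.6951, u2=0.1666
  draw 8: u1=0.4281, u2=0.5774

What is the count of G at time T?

t=0.000: A=9 G=8 S=4 C=5 Q=5
Draw 1: a1=2.320, a2=22.275, a3=1.960, a4=1.460, a0=28.015; τ=−ln(0.9109)/28.015=0.003 → t=0.003; u2·a0=0.5116·28.015=14.332; a1=2.320 < 14.332 ≤ a1+a2=24.595 → R2 fires; A=9 G=8 S=4 C=7 Q=4
Draw 2: a1=3.248, a2=17.820, a3=1.960, a4=1.168, a0=24.196; τ=−ln(0.6998)/24.196=0.015 → t=0.018; u2·a0=0.8444·24.196=20.431; a1=3.248 < 20.431 ≤ a1+a2=21.068 → R2 fires; A=9 G=8 S=4 C=9 Q=3
Draw 3: a1=4.176, a2=13.365, a3=1.960, a4=0.876, a0=20.377; τ=−ln(0.4479)/20.377=0.039 → t=0.058; u2·a0=0.5087·20.377=10.366; a1=4.176 < 10.366 ≤ a1+a2=17.541 → R2 fires; A=9 G=8 S=4 C=11 Q=2
Draw 4: a1=5.104, a2=8.910, a3=1.960, a4=0.584, a0=16.558; τ=−ln(0.5430)/16.558=0.037 → t=0.094; u2·a0=0.0036·16.558=0.060 ≤ a1=5.104 → R1 fires; A=9 G=7 S=4 C=12 Q=2
Draw 5: a1=4.872, a2=8.910, a3=1.715, a4=0.584, a0=16.081; τ=−ln(0.6518)/16.081=0.027 → t=0.121; u2·a0=0.9023·16.081=14.510; a1+a2=13.782 < 14.510 ≤ a1+…+a3=15.497 → R3 fires; A=9 G=6 S=4 C=13 Q=2
Draw 6: a1=4.524, a2=8.910, a3=1.470, a4=0.584, a0=15.488; τ=−ln(0.6802)/15.488=0.025 → t=0.146; u2·a0=0.4125·15.488=6.389; a1=4.524 < 6.389 ≤ a1+a2=13.434 → R2 fires; A=9 G=6 S=4 C=15 Q=1
Draw 7: a1=5.220, a2=4.455, a3=1.470, a4=0.292, a0=11.437; τ=−ln(0.6951)/11.437=0.032 → t=0.178; u2·a0=0.1666·11.437=1.905 ≤ a1=5.220 → R1 fires; A=9 G=5 S=4 C=16 Q=1
Draw 8: a1=4.640, a2=4.455, a3=1.225, a4=0.292, a0=10.612; τ=−ln(0.4281)/10.612=0.080 → t=0.258 > T=0.2: stop.
Read off G at T=0.2: 5

G at T = 5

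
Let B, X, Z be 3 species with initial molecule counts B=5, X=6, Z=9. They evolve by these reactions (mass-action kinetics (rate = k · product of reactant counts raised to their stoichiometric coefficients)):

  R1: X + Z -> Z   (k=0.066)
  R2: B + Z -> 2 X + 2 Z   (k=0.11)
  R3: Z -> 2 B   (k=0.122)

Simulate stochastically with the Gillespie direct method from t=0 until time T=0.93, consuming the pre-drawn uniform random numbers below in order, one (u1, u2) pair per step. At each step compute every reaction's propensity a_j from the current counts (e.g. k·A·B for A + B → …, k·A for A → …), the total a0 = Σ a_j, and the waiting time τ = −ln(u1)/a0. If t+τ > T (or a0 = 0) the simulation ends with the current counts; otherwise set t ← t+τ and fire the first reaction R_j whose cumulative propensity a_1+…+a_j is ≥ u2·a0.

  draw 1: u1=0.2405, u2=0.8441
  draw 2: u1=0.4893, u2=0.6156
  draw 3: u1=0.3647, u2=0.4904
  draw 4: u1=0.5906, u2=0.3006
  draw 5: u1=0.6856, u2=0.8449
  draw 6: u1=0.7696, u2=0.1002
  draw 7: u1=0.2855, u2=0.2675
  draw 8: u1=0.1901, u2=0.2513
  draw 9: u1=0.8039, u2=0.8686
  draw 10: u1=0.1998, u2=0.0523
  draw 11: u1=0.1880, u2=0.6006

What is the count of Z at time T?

Z at T = 11

t=0.000: B=5 X=6 Z=9
Draw 1: a1=3.564, a2=4.950, a3=1.098, a0=9.612; τ=−ln(0.2405)/9.612=0.148 → t=0.148; u2·a0=0.8441·9.612=8.113; a1=3.564 < 8.113 ≤ a1+a2=8.514 → R2 fires; B=4 X=8 Z=10
Draw 2: a1=5.280, a2=4.400, a3=1.220, a0=10.900; τ=−ln(0.4893)/10.900=0.066 → t=0.214; u2·a0=0.6156·10.900=6.710; a1=5.280 < 6.710 ≤ a1+a2=9.680 → R2 fires; B=3 X=10 Z=11
Draw 3: a1=7.260, a2=3.630, a3=1.342, a0=12.232; τ=−ln(0.3647)/12.232=0.082 → t=0.296; u2·a0=0.4904·12.232=5.999 ≤ a1=7.260 → R1 fires; B=3 X=9 Z=11
Draw 4: a1=6.534, a2=3.630, a3=1.342, a0=11.506; τ=−ln(0.5906)/11.506=0.046 → t=0.342; u2·a0=0.3006·11.506=3.459 ≤ a1=6.534 → R1 fires; B=3 X=8 Z=11
Draw 5: a1=5.808, a2=3.630, a3=1.342, a0=10.780; τ=−ln(0.6856)/10.780=0.035 → t=0.377; u2·a0=0.8449·10.780=9.108; a1=5.808 < 9.108 ≤ a1+a2=9.438 → R2 fires; B=2 X=10 Z=12
Draw 6: a1=7.920, a2=2.640, a3=1.464, a0=12.024; τ=−ln(0.7696)/12.024=0.022 → t=0.399; u2·a0=0.1002·12.024=1.205 ≤ a1=7.920 → R1 fires; B=2 X=9 Z=12
Draw 7: a1=7.128, a2=2.640, a3=1.464, a0=11.232; τ=−ln(0.2855)/11.232=0.112 → t=0.510; u2·a0=0.2675·11.232=3.005 ≤ a1=7.128 → R1 fires; B=2 X=8 Z=12
Draw 8: a1=6.336, a2=2.640, a3=1.464, a0=10.440; τ=−ln(0.1901)/10.440=0.159 → t=0.669; u2·a0=0.2513·10.440=2.624 ≤ a1=6.336 → R1 fires; B=2 X=7 Z=12
Draw 9: a1=5.544, a2=2.640, a3=1.464, a0=9.648; τ=−ln(0.8039)/9.648=0.023 → t=0.692; u2·a0=0.8686·9.648=8.380; a1+a2=8.184 < 8.380 ≤ a1+…+a3=9.648 → R3 fires; B=4 X=7 Z=11
Draw 10: a1=5.082, a2=4.840, a3=1.342, a0=11.264; τ=−ln(0.1998)/11.264=0.143 → t=0.835; u2·a0=0.0523·11.264=0.589 ≤ a1=5.082 → R1 fires; B=4 X=6 Z=11
Draw 11: a1=4.356, a2=4.840, a3=1.342, a0=10.538; τ=−ln(0.1880)/10.538=0.159 → t=0.994 > T=0.93: stop.
Read off Z at T=0.93: 11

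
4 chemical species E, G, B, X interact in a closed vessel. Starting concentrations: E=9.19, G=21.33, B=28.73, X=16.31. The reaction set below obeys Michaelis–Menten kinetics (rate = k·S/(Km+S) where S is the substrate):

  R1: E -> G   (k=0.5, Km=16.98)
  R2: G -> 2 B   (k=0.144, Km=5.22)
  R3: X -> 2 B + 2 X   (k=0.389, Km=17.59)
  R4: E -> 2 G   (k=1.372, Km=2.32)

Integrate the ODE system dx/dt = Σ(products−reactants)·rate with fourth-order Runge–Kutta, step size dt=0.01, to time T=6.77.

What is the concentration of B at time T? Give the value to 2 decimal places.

B at T = 32.96

RK4 with dt=0.01: 677 steps to T=6.77. Trajectory (selected grid times):
t=0.00: E=9.19 G=21.33 B=28.73 X=16.31
t=0.75: E=8.25 G=22.99 B=29.19 X=16.45
t=1.50: E=7.34 G=24.61 B=29.65 X=16.59
t=2.26: E=6.45 G=26.19 B=30.12 X=16.74
t=3.01: E=5.61 G=27.68 B=30.58 X=16.88
t=3.76: E=4.81 G=29.10 B=31.05 X=17.02
t=4.51: E=4.06 G=30.44 B=31.52 X=17.17
t=5.27: E=3.35 G=31.69 B=32.00 X=17.31
t=6.02: E=2.71 G=32.82 B=32.48 X=17.46
t=6.77: E=2.14 G=33.82 B=32.96 X=17.60
Read off B at T=6.77: 32.96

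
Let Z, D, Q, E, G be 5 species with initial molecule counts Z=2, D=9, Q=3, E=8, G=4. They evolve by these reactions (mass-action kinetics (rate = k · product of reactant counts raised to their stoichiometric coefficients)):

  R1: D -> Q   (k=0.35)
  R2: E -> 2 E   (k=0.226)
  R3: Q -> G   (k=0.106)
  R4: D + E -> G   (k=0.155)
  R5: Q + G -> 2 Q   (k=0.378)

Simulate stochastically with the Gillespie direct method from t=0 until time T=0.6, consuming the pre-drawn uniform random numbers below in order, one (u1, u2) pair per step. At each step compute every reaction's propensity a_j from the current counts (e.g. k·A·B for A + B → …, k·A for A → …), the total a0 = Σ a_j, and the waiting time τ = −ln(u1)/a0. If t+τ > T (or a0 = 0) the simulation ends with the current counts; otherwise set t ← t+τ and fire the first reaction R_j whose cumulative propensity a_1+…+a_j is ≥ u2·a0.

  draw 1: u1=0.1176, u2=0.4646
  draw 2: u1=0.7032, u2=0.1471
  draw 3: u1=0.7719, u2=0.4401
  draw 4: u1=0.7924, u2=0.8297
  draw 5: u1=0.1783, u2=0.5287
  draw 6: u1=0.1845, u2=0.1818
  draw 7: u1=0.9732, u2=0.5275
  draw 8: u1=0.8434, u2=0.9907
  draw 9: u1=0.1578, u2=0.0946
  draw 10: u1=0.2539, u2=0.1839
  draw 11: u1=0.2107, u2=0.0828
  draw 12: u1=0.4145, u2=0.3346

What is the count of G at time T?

t=0.000: Z=2 D=9 Q=3 E=8 G=4
Draw 1: a1=3.150, a2=1.808, a3=0.318, a4=11.160, a5=4.536, a0=20.972; τ=−ln(0.1176)/20.972=0.102 → t=0.102; u2·a0=0.4646·20.972=9.744; a1+…+a3=5.276 < 9.744 ≤ a1+…+a4=16.436 → R4 fires; Z=2 D=8 Q=3 E=7 G=5
Draw 2: a1=2.800, a2=1.582, a3=0.318, a4=8.680, a5=5.670, a0=19.050; τ=−ln(0.7032)/19.050=0.018 → t=0.121; u2·a0=0.1471·19.050=2.802; a1=2.800 < 2.802 ≤ a1+a2=4.382 → R2 fires; Z=2 D=8 Q=3 E=8 G=5
Draw 3: a1=2.800, a2=1.808, a3=0.318, a4=9.920, a5=5.670, a0=20.516; τ=−ln(0.7719)/20.516=0.013 → t=0.133; u2·a0=0.4401·20.516=9.029; a1+…+a3=4.926 < 9.029 ≤ a1+…+a4=14.846 → R4 fires; Z=2 D=7 Q=3 E=7 G=6
Draw 4: a1=2.450, a2=1.582, a3=0.318, a4=7.595, a5=6.804, a0=18.749; τ=−ln(0.7924)/18.749=0.012 → t=0.146; u2·a0=0.8297·18.749=15.556; a1+…+a4=11.945 < 15.556 ≤ a1+…+a5=18.749 → R5 fires; Z=2 D=7 Q=4 E=7 G=5
Draw 5: a1=2.450, a2=1.582, a3=0.424, a4=7.595, a5=7.560, a0=19.611; τ=−ln(0.1783)/19.611=0.088 → t=0.234; u2·a0=0.5287·19.611=10.368; a1+…+a3=4.456 < 10.368 ≤ a1+…+a4=12.051 → R4 fires; Z=2 D=6 Q=4 E=6 G=6
Draw 6: a1=2.100, a2=1.356, a3=0.424, a4=5.580, a5=9.072, a0=18.532; τ=−ln(0.1845)/18.532=0.091 → t=0.325; u2·a0=0.1818·18.532=3.369; a1=2.100 < 3.369 ≤ a1+a2=3.456 → R2 fires; Z=2 D=6 Q=4 E=7 G=6
Draw 7: a1=2.100, a2=1.582, a3=0.424, a4=6.510, a5=9.072, a0=19.688; τ=−ln(0.9732)/19.688=0.001 → t=0.326; u2·a0=0.5275·19.688=10.385; a1+…+a3=4.106 < 10.385 ≤ a1+…+a4=10.616 → R4 fires; Z=2 D=5 Q=4 E=6 G=7
Draw 8: a1=1.750, a2=1.356, a3=0.424, a4=4.650, a5=10.584, a0=18.764; τ=−ln(0.8434)/18.764=0.009 → t=0.335; u2·a0=0.9907·18.764=18.589; a1+…+a4=8.180 < 18.589 ≤ a1+…+a5=18.764 → R5 fires; Z=2 D=5 Q=5 E=6 G=6
Draw 9: a1=1.750, a2=1.356, a3=0.530, a4=4.650, a5=11.340, a0=19.626; τ=−ln(0.1578)/19.626=0.094 → t=0.429; u2·a0=0.0946·19.626=1.857; a1=1.750 < 1.857 ≤ a1+a2=3.106 → R2 fires; Z=2 D=5 Q=5 E=7 G=6
Draw 10: a1=1.750, a2=1.582, a3=0.530, a4=5.425, a5=11.340, a0=20.627; τ=−ln(0.2539)/20.627=0.066 → t=0.496; u2·a0=0.1839·20.627=3.793; a1+a2=3.332 < 3.793 ≤ a1+…+a3=3.862 → R3 fires; Z=2 D=5 Q=4 E=7 G=7
Draw 11: a1=1.750, a2=1.582, a3=0.424, a4=5.425, a5=10.584, a0=19.765; τ=−ln(0.2107)/19.765=0.079 → t=0.574; u2·a0=0.0828·19.765=1.637 ≤ a1=1.750 → R1 fires; Z=2 D=4 Q=5 E=7 G=7
Draw 12: a1=1.400, a2=1.582, a3=0.530, a4=4.340, a5=13.230, a0=21.082; τ=−ln(0.4145)/21.082=0.042 → t=0.616 > T=0.6: stop.
Read off G at T=0.6: 7

G at T = 7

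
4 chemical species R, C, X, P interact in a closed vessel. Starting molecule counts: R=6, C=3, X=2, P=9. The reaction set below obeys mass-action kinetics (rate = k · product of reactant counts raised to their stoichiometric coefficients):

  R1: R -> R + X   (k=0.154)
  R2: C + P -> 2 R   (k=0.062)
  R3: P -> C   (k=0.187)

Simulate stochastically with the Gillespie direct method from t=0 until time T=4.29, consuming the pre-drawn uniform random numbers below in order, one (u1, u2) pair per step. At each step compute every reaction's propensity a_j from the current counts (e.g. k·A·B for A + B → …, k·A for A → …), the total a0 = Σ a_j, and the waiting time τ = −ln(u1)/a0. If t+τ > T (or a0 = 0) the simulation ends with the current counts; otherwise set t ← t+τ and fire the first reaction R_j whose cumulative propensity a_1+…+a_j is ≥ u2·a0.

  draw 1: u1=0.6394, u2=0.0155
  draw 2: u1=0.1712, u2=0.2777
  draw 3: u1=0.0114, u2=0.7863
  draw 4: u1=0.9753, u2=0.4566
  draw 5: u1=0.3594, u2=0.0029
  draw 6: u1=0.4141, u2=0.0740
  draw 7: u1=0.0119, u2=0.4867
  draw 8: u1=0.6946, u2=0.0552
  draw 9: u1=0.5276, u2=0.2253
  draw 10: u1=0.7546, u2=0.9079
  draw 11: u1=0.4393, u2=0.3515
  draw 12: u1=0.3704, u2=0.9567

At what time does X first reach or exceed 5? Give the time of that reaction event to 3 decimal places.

t=0.000: R=6 C=3 X=2 P=9
Draw 1: a1=0.924, a2=1.674, a3=1.683, a0=4.281; τ=−ln(0.6394)/4.281=0.104 → t=0.104; u2·a0=0.0155·4.281=0.066 ≤ a1=0.924 → R1 fires; R=6 C=3 X=3 P=9
Draw 2: a1=0.924, a2=1.674, a3=1.683, a0=4.281; τ=−ln(0.1712)/4.281=0.412 → t=0.517; u2·a0=0.2777·4.281=1.189; a1=0.924 < 1.189 ≤ a1+a2=2.598 → R2 fires; R=8 C=2 X=3 P=8
Draw 3: a1=1.232, a2=0.992, a3=1.496, a0=3.720; τ=−ln(0.0114)/3.720=1.203 → t=1.719; u2·a0=0.7863·3.720=2.925; a1+a2=2.224 < 2.925 ≤ a1+…+a3=3.720 → R3 fires; R=8 C=3 X=3 P=7
Draw 4: a1=1.232, a2=1.302, a3=1.309, a0=3.843; τ=−ln(0.9753)/3.843=0.007 → t=1.726; u2·a0=0.4566·3.843=1.755; a1=1.232 < 1.755 ≤ a1+a2=2.534 → R2 fires; R=10 C=2 X=3 P=6
Draw 5: a1=1.540, a2=0.744, a3=1.122, a0=3.406; τ=−ln(0.3594)/3.406=0.300 → t=2.026; u2·a0=0.0029·3.406=0.010 ≤ a1=1.540 → R1 fires; R=10 C=2 X=4 P=6
Draw 6: a1=1.540, a2=0.744, a3=1.122, a0=3.406; τ=−ln(0.4141)/3.406=0.259 → t=2.285; u2·a0=0.0740·3.406=0.252 ≤ a1=1.540 → R1 fires; R=10 C=2 X=5 P=6
Draw 7: a1=1.540, a2=0.744, a3=1.122, a0=3.406; τ=−ln(0.0119)/3.406=1.301 → t=3.586; u2·a0=0.4867·3.406=1.658; a1=1.540 < 1.658 ≤ a1+a2=2.284 → R2 fires; R=12 C=1 X=5 P=5
Draw 8: a1=1.848, a2=0.310, a3=0.935, a0=3.093; τ=−ln(0.6946)/3.093=0.118 → t=3.704; u2·a0=0.0552·3.093=0.171 ≤ a1=1.848 → R1 fires; R=12 C=1 X=6 P=5
Draw 9: a1=1.848, a2=0.310, a3=0.935, a0=3.093; τ=−ln(0.5276)/3.093=0.207 → t=3.911; u2·a0=0.2253·3.093=0.697 ≤ a1=1.848 → R1 fires; R=12 C=1 X=7 P=5
Draw 10: a1=1.848, a2=0.310, a3=0.935, a0=3.093; τ=−ln(0.7546)/3.093=0.091 → t=4.002; u2·a0=0.9079·3.093=2.808; a1+a2=2.158 < 2.808 ≤ a1+…+a3=3.093 → R3 fires; R=12 C=2 X=7 P=4
Draw 11: a1=1.848, a2=0.496, a3=0.748, a0=3.092; τ=−ln(0.4393)/3.092=0.266 → t=4.268; u2·a0=0.3515·3.092=1.087 ≤ a1=1.848 → R1 fires; R=12 C=2 X=8 P=4
Draw 12: a1=1.848, a2=0.496, a3=0.748, a0=3.092; τ=−ln(0.3704)/3.092=0.321 → t=4.589 > T=4.29: stop.
X first becomes ≥ 5 when it reaches 5 at the event at t=2.285.

Threshold first reached at t = 2.285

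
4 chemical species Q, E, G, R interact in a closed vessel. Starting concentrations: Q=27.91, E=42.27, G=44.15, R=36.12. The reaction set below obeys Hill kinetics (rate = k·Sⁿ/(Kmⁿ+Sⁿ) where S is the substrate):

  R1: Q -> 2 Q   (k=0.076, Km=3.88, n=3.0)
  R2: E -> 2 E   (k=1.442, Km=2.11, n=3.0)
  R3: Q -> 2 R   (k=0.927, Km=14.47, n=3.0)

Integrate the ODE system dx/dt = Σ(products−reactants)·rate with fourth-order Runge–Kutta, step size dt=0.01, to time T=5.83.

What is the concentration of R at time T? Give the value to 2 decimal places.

R at T = 45.30

RK4 with dt=0.01: 583 steps to T=5.83. Trajectory (selected grid times):
t=0.00: Q=27.91 E=42.27 G=44.15 R=36.12
t=0.65: Q=27.43 E=43.21 G=44.15 R=37.17
t=1.30: Q=26.96 E=44.14 G=44.15 R=38.22
t=1.94: Q=26.49 E=45.07 G=44.15 R=39.25
t=2.59: Q=26.03 E=46.00 G=44.15 R=40.28
t=3.24: Q=25.56 E=46.94 G=44.15 R=41.30
t=3.89: Q=25.11 E=47.88 G=44.15 R=42.32
t=4.53: Q=24.66 E=48.80 G=44.15 R=43.31
t=5.18: Q=24.21 E=49.74 G=44.15 R=44.31
t=5.83: Q=23.76 E=50.68 G=44.15 R=45.30
Read off R at T=5.83: 45.30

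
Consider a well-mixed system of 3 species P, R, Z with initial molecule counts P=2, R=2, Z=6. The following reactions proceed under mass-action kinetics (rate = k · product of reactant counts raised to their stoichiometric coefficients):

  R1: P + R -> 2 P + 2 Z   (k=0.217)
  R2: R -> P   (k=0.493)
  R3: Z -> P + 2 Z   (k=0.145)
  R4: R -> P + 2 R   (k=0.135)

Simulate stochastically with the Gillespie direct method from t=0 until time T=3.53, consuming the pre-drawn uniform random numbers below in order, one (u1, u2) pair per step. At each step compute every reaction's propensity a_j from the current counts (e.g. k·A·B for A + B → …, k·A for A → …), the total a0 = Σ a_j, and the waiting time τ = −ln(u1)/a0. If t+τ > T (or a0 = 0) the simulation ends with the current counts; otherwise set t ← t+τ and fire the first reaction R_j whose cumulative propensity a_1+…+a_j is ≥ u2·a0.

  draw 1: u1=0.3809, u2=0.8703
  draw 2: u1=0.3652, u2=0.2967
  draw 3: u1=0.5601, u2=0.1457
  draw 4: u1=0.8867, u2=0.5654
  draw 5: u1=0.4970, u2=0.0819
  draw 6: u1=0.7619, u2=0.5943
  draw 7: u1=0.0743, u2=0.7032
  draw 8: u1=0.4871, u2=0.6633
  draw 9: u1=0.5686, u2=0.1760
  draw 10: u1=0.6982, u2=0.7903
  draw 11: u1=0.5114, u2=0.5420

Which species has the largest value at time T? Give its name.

Dominant species at T: Z

t=0.000: P=2 R=2 Z=6
Draw 1: a1=0.868, a2=0.986, a3=0.870, a4=0.270, a0=2.994; τ=−ln(0.3809)/2.994=0.322 → t=0.322; u2·a0=0.8703·2.994=2.606; a1+a2=1.854 < 2.606 ≤ a1+…+a3=2.724 → R3 fires; P=3 R=2 Z=7
Draw 2: a1=1.302, a2=0.986, a3=1.015, a4=0.270, a0=3.573; τ=−ln(0.3652)/3.573=0.282 → t=0.604; u2·a0=0.2967·3.573=1.060 ≤ a1=1.302 → R1 fires; P=4 R=1 Z=9
Draw 3: a1=0.868, a2=0.493, a3=1.305, a4=0.135, a0=2.801; τ=−ln(0.5601)/2.801=0.207 → t=0.811; u2·a0=0.1457·2.801=0.408 ≤ a1=0.868 → R1 fires; P=5 R=0 Z=11
Draw 4: a1=0.000, a2=0.000, a3=1.595, a4=0.000, a0=1.595; τ=−ln(0.8867)/1.595=0.075 → t=0.887; u2·a0=0.5654·1.595=0.902; a1+a2=0.000 < 0.902 ≤ a1+…+a3=1.595 → R3 fires; P=6 R=0 Z=12
Draw 5: a1=0.000, a2=0.000, a3=1.740, a4=0.000, a0=1.740; τ=−ln(0.4970)/1.740=0.402 → t=1.288; u2·a0=0.0819·1.740=0.143; a1+a2=0.000 < 0.143 ≤ a1+…+a3=1.740 → R3 fires; P=7 R=0 Z=13
Draw 6: a1=0.000, a2=0.000, a3=1.885, a4=0.000, a0=1.885; τ=−ln(0.7619)/1.885=0.144 → t=1.433; u2·a0=0.5943·1.885=1.120; a1+a2=0.000 < 1.120 ≤ a1+…+a3=1.885 → R3 fires; P=8 R=0 Z=14
Draw 7: a1=0.000, a2=0.000, a3=2.030, a4=0.000, a0=2.030; τ=−ln(0.0743)/2.030=1.281 → t=2.713; u2·a0=0.7032·2.030=1.427; a1+a2=0.000 < 1.427 ≤ a1+…+a3=2.030 → R3 fires; P=9 R=0 Z=15
Draw 8: a1=0.000, a2=0.000, a3=2.175, a4=0.000, a0=2.175; τ=−ln(0.4871)/2.175=0.331 → t=3.044; u2·a0=0.6633·2.175=1.443; a1+a2=0.000 < 1.443 ≤ a1+…+a3=2.175 → R3 fires; P=10 R=0 Z=16
Draw 9: a1=0.000, a2=0.000, a3=2.320, a4=0.000, a0=2.320; τ=−ln(0.5686)/2.320=0.243 → t=3.287; u2·a0=0.1760·2.320=0.408; a1+a2=0.000 < 0.408 ≤ a1+…+a3=2.320 → R3 fires; P=11 R=0 Z=17
Draw 10: a1=0.000, a2=0.000, a3=2.465, a4=0.000, a0=2.465; τ=−ln(0.6982)/2.465=0.146 → t=3.433; u2·a0=0.7903·2.465=1.948; a1+a2=0.000 < 1.948 ≤ a1+…+a3=2.465 → R3 fires; P=12 R=0 Z=18
Draw 11: a1=0.000, a2=0.000, a3=2.610, a4=0.000, a0=2.610; τ=−ln(0.5114)/2.610=0.257 → t=3.690 > T=3.53: stop.
At T=3.53: P=12 R=0 Z=18; the largest is Z.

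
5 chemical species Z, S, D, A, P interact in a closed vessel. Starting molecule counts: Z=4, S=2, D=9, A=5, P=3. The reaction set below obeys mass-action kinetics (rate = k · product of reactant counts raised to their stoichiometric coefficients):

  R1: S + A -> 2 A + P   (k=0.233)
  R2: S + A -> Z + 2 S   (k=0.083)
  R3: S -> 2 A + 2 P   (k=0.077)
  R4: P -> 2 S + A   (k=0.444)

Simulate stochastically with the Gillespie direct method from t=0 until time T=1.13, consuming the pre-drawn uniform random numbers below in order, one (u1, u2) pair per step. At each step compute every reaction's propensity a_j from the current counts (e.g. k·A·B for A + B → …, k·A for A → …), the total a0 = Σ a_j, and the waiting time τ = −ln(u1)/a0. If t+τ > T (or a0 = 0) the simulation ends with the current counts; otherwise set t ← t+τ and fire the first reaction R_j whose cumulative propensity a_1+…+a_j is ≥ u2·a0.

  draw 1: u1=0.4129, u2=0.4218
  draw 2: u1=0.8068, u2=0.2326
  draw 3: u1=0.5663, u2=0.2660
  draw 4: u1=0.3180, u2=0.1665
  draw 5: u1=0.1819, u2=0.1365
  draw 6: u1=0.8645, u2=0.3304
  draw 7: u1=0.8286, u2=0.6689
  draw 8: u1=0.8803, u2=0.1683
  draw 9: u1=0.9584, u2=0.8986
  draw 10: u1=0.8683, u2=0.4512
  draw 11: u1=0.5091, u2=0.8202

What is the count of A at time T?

t=0.000: Z=4 S=2 D=9 A=5 P=3
Draw 1: a1=2.330, a2=0.830, a3=0.154, a4=1.332, a0=4.646; τ=−ln(0.4129)/4.646=0.190 → t=0.190; u2·a0=0.4218·4.646=1.960 ≤ a1=2.330 → R1 fires; Z=4 S=1 D=9 A=6 P=4
Draw 2: a1=1.398, a2=0.498, a3=0.077, a4=1.776, a0=3.749; τ=−ln(0.8068)/3.749=0.057 → t=0.248; u2·a0=0.2326·3.749=0.872 ≤ a1=1.398 → R1 fires; Z=4 S=0 D=9 A=7 P=5
Draw 3: a1=0.000, a2=0.000, a3=0.000, a4=2.220, a0=2.220; τ=−ln(0.5663)/2.220=0.256 → t=0.504; u2·a0=0.2660·2.220=0.591; a1+…+a3=0.000 < 0.591 ≤ a1+…+a4=2.220 → R4 fires; Z=4 S=2 D=9 A=8 P=4
Draw 4: a1=3.728, a2=1.328, a3=0.154, a4=1.776, a0=6.986; τ=−ln(0.3180)/6.986=0.164 → t=0.668; u2·a0=0.1665·6.986=1.163 ≤ a1=3.728 → R1 fires; Z=4 S=1 D=9 A=9 P=5
Draw 5: a1=2.097, a2=0.747, a3=0.077, a4=2.220, a0=5.141; τ=−ln(0.1819)/5.141=0.332 → t=0.999; u2·a0=0.1365·5.141=0.702 ≤ a1=2.097 → R1 fires; Z=4 S=0 D=9 A=10 P=6
Draw 6: a1=0.000, a2=0.000, a3=0.000, a4=2.664, a0=2.664; τ=−ln(0.8645)/2.664=0.055 → t=1.054; u2·a0=0.3304·2.664=0.880; a1+…+a3=0.000 < 0.880 ≤ a1+…+a4=2.664 → R4 fires; Z=4 S=2 D=9 A=11 P=5
Draw 7: a1=5.126, a2=1.826, a3=0.154, a4=2.220, a0=9.326; τ=−ln(0.8286)/9.326=0.020 → t=1.074; u2·a0=0.6689·9.326=6.238; a1=5.126 < 6.238 ≤ a1+a2=6.952 → R2 fires; Z=5 S=3 D=9 A=10 P=5
Draw 8: a1=6.990, a2=2.490, a3=0.231, a4=2.220, a0=11.931; τ=−ln(0.8803)/11.931=0.011 → t=1.085; u2·a0=0.1683·11.931=2.008 ≤ a1=6.990 → R1 fires; Z=5 S=2 D=9 A=11 P=6
Draw 9: a1=5.126, a2=1.826, a3=0.154, a4=2.664, a0=9.770; τ=−ln(0.9584)/9.770=0.004 → t=1.089; u2·a0=0.8986·9.770=8.779; a1+…+a3=7.106 < 8.779 ≤ a1+…+a4=9.770 → R4 fires; Z=5 S=4 D=9 A=12 P=5
Draw 10: a1=11.184, a2=3.984, a3=0.308, a4=2.220, a0=17.696; τ=−ln(0.8683)/17.696=0.008 → t=1.097; u2·a0=0.4512·17.696=7.984 ≤ a1=11.184 → R1 fires; Z=5 S=3 D=9 A=13 P=6
Draw 11: a1=9.087, a2=3.237, a3=0.231, a4=2.664, a0=15.219; τ=−ln(0.5091)/15.219=0.044 → t=1.141 > T=1.13: stop.
Read off A at T=1.13: 13

A at T = 13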